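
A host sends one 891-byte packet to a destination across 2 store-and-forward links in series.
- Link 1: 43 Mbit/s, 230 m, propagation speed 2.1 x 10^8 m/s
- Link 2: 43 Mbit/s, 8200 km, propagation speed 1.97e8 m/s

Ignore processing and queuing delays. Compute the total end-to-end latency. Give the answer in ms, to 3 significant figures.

L = 891 × 8 = 7128 bits.
Transmission delay per hop = L/R = 7128/43000000 = 0.165767 ms; 2 hops → 0.331535 ms.
Propagation delays (d/s per hop): 0.00109524, 41.6244 ms; sum = 41.6255 ms.
End-to-end = 42.0 ms.

42.0 ms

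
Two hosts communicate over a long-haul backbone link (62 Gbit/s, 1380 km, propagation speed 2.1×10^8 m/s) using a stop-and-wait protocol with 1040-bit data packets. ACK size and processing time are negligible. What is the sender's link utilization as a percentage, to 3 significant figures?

t_tx = L/R = 1040/62000000000 = 1.67742e-08 s.
t_prop = 1380000/210000000 = 0.00657143 s; RTT = 0.0131429 s.
Cycle = t_tx + RTT = 0.0131429 s.
Utilization = t_tx / cycle = 1.67742e-08/0.0131429 = 0.000128 %.

0.000128 %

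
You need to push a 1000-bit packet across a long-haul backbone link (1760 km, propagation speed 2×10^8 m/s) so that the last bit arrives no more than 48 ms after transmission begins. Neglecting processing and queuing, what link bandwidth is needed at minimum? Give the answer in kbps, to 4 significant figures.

25.51 kbps

Propagation delay = 1760000 / 200000000 = 8.8 ms.
Transmission budget = 48 − 8.8 = 39.2 ms.
R ≥ L / t_tx = 1000 bits / 0.0392 s = 25.51 kbps.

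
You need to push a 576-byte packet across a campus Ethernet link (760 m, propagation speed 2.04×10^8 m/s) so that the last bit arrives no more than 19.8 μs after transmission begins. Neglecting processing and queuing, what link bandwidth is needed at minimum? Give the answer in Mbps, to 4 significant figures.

286.7 Mbps

L = 4608 bits.
Propagation delay = 760 / 204000000 = 3.72549 μs.
Transmission budget = 19.8 − 3.72549 = 16.0745 μs.
R ≥ L / t_tx = 4608 bits / 1.60745e-05 s = 286.7 Mbps.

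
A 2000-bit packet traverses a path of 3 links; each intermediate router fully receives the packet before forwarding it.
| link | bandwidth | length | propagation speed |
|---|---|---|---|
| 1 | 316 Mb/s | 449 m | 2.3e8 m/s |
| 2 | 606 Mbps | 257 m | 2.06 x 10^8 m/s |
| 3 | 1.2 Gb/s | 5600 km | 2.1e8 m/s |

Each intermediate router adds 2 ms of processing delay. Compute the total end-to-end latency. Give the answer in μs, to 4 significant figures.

30680 μs

Transmission delays (L/R per hop): 6.32911, 3.30033, 1.66667 μs; sum = 11.2961 μs.
Propagation delays (d/s per hop): 1.95217, 1.24757, 26666.7 μs; sum = 26669.9 μs.
Processing at 2 router(s): 2 × 2 ms = 4000 μs.
End-to-end = 30680 μs.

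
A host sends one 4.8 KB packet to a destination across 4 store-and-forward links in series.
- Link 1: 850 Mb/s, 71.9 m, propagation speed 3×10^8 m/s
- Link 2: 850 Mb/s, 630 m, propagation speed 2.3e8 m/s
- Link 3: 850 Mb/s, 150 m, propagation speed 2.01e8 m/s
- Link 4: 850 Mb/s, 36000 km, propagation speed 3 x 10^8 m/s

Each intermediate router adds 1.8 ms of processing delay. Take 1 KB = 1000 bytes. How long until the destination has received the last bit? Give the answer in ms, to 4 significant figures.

L = 38400 bits.
Transmission delay per hop = L/R = 38400/850000000 = 0.0451765 ms; 4 hops → 0.180706 ms.
Propagation delays (d/s per hop): 0.000239667, 0.00273913, 0.000746269, 120 ms; sum = 120.004 ms.
Processing at 3 router(s): 3 × 1.8 ms = 5.4 ms.
End-to-end = 125.6 ms.

125.6 ms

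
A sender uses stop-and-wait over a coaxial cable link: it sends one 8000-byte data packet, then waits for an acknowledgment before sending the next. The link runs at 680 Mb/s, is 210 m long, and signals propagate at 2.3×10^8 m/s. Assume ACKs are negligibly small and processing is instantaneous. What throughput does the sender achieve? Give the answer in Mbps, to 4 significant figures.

667.1 Mbps

t_tx = L/R = 64000/680000000 = 9.41176e-05 s.
t_prop = 210/2.3e+08 = 9.13043e-07 s; RTT = 1.82609e-06 s.
Cycle = t_tx + RTT = 9.59437e-05 s.
Throughput = L / cycle = 64000 / 9.59437e-05 = 667.1 Mbps.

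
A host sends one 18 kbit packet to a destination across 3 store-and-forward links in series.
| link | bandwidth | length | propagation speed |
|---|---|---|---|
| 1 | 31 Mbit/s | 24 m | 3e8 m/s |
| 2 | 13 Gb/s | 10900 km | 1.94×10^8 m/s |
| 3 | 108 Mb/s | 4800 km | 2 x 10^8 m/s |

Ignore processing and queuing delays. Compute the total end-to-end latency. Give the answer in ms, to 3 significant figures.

80.9 ms

L = 18000 bits.
Transmission delays (L/R per hop): 0.580645, 0.00138462, 0.166667 ms; sum = 0.748696 ms.
Propagation delays (d/s per hop): 8e-05, 56.1856, 24 ms; sum = 80.1856 ms.
End-to-end = 80.9 ms.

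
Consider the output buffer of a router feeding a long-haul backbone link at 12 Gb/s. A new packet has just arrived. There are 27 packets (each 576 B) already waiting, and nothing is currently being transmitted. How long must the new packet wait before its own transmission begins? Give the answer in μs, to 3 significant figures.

10.4 μs

Each queued packet: L/R = 4608/12000000000 = 0.384 μs.
27 queued → 10.368 μs.
Queuing delay = 10.4 μs.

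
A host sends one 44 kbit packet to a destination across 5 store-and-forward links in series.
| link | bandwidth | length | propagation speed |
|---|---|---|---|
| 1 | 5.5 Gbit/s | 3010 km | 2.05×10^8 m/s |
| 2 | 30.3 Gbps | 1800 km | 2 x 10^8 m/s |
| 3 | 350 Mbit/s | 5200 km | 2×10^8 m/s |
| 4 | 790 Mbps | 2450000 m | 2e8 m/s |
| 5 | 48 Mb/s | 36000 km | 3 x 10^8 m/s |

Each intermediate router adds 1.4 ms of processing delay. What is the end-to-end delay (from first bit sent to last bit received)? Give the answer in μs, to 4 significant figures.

188600 μs

L = 44000 bits.
Transmission delays (L/R per hop): 8, 1.45215, 125.714, 55.6962, 916.667 μs; sum = 1107.53 μs.
Propagation delays (d/s per hop): 14682.9, 9000, 26000, 12250, 120000 μs; sum = 181933 μs.
Processing at 4 router(s): 4 × 1.4 ms = 5600 μs.
End-to-end = 188600 μs.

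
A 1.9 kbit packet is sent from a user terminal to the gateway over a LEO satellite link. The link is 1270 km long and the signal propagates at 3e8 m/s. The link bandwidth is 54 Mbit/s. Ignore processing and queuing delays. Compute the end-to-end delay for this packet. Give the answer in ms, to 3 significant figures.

L = 1900 bits.
Transmission delay = L/R = 1900 / 54000000 = 0.0351852 ms.
Propagation delay = d/s = 1270000 m / 300000000 m/s = 4.23333 ms.
Total = 4.27 ms.

4.27 ms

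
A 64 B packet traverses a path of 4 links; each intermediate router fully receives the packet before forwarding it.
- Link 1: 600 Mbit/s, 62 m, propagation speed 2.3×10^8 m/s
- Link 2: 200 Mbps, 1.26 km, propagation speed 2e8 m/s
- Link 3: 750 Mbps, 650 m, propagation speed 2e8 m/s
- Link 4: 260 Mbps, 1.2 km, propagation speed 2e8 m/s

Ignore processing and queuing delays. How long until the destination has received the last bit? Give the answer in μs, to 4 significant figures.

L = 64 × 8 = 512 bits.
Transmission delays (L/R per hop): 0.853333, 2.56, 0.682667, 1.96923 μs; sum = 6.06523 μs.
Propagation delays (d/s per hop): 0.269565, 6.3, 3.25, 6 μs; sum = 15.8196 μs.
End-to-end = 21.88 μs.

21.88 μs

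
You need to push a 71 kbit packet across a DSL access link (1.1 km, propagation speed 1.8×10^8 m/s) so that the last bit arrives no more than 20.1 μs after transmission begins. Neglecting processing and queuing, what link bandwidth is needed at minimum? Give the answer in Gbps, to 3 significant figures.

5.08 Gbps

Propagation delay = 1100 / 180000000 = 6.11111 μs.
Transmission budget = 20.1 − 6.11111 = 13.9889 μs.
R ≥ L / t_tx = 71000 bits / 1.39889e-05 s = 5.08 Gbps.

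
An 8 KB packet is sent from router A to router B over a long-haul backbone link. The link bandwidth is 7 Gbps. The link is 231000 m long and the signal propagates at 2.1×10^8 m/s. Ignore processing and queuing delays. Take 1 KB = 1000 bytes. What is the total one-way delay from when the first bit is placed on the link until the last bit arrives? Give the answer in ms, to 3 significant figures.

1.11 ms

L = 64000 bits.
Transmission delay = L/R = 64000 / 7000000000 = 0.00914286 ms.
Propagation delay = d/s = 231000 m / 210000000 m/s = 1.1 ms.
Total = 1.11 ms.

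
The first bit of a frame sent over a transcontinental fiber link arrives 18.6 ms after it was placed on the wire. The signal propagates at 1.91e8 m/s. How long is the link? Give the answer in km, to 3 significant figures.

3550 km

d = s × t_prop = 191000000 × 0.0186 = 3550 km.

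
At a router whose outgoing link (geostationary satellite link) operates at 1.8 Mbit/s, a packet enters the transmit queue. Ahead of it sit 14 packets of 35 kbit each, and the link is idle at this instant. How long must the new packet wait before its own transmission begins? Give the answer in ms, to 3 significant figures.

272 ms

Each queued packet: L/R = 35000/1800000 = 19.4444 ms.
14 queued → 272.222 ms.
Queuing delay = 272 ms.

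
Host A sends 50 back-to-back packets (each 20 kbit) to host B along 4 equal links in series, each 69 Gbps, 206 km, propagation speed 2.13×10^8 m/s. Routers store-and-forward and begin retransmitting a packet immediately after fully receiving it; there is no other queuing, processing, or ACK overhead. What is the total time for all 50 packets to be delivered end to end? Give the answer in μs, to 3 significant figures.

Per-hop transmission t_tx = L/R = 20000/69000000000 = 0.289855 μs.
Per-hop propagation t_prop = 206000/213000000 = 967.136 μs.
Pipeline fill: first packet needs 4·t_tx to clear all hops; remaining 49 packets each add one t_tx.
Total = (4+50-1)·t_tx + 4·t_prop = 53·0.289855 + 4·967.136 = 3880 μs.

3880 μs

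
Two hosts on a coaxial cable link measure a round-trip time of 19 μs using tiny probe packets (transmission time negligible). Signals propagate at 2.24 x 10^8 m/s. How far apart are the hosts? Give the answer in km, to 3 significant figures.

2.13 km

One-way propagation = RTT/2 = 9.5 μs.
d = s × t = 2.24e+08 × 9.5e-06 = 2.13 km.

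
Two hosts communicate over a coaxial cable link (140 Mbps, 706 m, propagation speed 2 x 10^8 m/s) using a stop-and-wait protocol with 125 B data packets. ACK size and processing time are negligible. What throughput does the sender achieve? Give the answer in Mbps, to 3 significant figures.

70.4 Mbps

t_tx = L/R = 1000/140000000 = 7.14286e-06 s.
t_prop = 706/200000000 = 3.53e-06 s; RTT = 7.06e-06 s.
Cycle = t_tx + RTT = 1.42029e-05 s.
Throughput = L / cycle = 1000 / 1.42029e-05 = 70.4 Mbps.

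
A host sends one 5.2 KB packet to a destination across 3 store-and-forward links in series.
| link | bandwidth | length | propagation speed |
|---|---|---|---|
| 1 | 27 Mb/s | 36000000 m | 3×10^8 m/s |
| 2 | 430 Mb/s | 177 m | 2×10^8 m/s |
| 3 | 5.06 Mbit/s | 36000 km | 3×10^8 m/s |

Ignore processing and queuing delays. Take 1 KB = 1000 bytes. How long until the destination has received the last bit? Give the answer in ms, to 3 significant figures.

250 ms

L = 41600 bits.
Transmission delays (L/R per hop): 1.54074, 0.0967442, 8.22134 ms; sum = 9.85883 ms.
Propagation delays (d/s per hop): 120, 0.000885, 120 ms; sum = 240.001 ms.
End-to-end = 250 ms.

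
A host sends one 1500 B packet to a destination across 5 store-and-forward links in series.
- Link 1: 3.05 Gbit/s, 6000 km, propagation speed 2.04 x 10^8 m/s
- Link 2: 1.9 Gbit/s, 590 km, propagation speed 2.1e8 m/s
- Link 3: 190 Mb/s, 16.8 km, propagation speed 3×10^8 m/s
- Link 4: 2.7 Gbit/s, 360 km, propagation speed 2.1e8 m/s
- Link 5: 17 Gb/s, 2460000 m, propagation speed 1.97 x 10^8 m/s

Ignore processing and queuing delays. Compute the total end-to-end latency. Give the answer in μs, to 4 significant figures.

L = 1500 × 8 = 12000 bits.
Transmission delays (L/R per hop): 3.93443, 6.31579, 63.1579, 4.44444, 0.705882 μs; sum = 78.5584 μs.
Propagation delays (d/s per hop): 29411.8, 2809.52, 56, 1714.29, 12487.3 μs; sum = 46478.9 μs.
End-to-end = 46560 μs.

46560 μs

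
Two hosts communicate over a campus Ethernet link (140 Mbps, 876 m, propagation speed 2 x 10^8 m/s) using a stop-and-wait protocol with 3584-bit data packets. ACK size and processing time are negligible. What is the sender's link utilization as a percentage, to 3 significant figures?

74.5 %

t_tx = L/R = 3584/140000000 = 2.56e-05 s.
t_prop = 876/200000000 = 4.38e-06 s; RTT = 8.76e-06 s.
Cycle = t_tx + RTT = 3.436e-05 s.
Utilization = t_tx / cycle = 2.56e-05/3.436e-05 = 74.5 %.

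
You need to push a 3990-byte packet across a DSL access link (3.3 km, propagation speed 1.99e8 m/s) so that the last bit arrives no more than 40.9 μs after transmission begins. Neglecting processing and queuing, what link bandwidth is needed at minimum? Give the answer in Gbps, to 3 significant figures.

1.31 Gbps

L = 31920 bits.
Propagation delay = 3300 / 199000000 = 16.5829 μs.
Transmission budget = 40.9 − 16.5829 = 24.3171 μs.
R ≥ L / t_tx = 31920 bits / 2.43171e-05 s = 1.31 Gbps.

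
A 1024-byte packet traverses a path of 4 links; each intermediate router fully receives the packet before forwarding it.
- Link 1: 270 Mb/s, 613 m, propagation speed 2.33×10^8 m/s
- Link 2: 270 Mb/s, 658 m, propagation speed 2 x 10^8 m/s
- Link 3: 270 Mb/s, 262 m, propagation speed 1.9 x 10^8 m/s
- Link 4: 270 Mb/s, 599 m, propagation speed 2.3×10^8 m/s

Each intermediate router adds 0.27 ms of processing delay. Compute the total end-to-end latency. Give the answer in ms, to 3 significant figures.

L = 1024 × 8 = 8192 bits.
Transmission delay per hop = L/R = 8192/270000000 = 0.0303407 ms; 4 hops → 0.121363 ms.
Propagation delays (d/s per hop): 0.0026309, 0.00329, 0.00137895, 0.00260435 ms; sum = 0.0099042 ms.
Processing at 3 router(s): 3 × 0.27 ms = 0.81 ms.
End-to-end = 0.941 ms.

0.941 ms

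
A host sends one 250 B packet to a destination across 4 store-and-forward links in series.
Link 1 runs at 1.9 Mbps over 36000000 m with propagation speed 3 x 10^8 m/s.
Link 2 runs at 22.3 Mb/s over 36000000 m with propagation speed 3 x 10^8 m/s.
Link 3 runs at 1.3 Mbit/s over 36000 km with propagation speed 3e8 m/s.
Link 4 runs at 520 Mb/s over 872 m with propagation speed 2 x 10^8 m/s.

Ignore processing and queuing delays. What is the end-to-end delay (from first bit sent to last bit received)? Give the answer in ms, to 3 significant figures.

363 ms

L = 250 × 8 = 2000 bits.
Transmission delays (L/R per hop): 1.05263, 0.0896861, 1.53846, 0.00384615 ms; sum = 2.68463 ms.
Propagation delays (d/s per hop): 120, 120, 120, 0.00436 ms; sum = 360.004 ms.
End-to-end = 363 ms.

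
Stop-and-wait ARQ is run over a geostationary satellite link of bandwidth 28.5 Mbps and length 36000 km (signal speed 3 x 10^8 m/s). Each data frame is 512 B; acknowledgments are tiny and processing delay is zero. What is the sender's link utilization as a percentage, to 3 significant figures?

0.0598 %

t_tx = L/R = 4096/28500000 = 0.000143719 s.
t_prop = 36000000/300000000 = 0.12 s; RTT = 0.24 s.
Cycle = t_tx + RTT = 0.240144 s.
Utilization = t_tx / cycle = 0.000143719/0.240144 = 0.0598 %.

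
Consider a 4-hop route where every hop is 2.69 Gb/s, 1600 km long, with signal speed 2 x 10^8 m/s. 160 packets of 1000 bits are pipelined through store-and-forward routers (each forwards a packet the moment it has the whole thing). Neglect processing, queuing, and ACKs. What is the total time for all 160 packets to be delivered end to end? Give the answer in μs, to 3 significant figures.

32100 μs

Per-hop transmission t_tx = L/R = 1000/2690000000 = 0.371747 μs.
Per-hop propagation t_prop = 1600000/200000000 = 8000 μs.
Pipeline fill: first packet needs 4·t_tx to clear all hops; remaining 159 packets each add one t_tx.
Total = (4+160-1)·t_tx + 4·t_prop = 163·0.371747 + 4·8000 = 32100 μs.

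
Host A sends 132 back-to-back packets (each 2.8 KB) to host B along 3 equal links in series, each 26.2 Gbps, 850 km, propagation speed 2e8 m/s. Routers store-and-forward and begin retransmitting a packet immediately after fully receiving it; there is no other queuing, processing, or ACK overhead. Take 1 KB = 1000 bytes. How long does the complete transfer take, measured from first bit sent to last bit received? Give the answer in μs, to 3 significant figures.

12900 μs

Per-hop transmission t_tx = L/R = 22400/26200000000 = 0.854962 μs.
Per-hop propagation t_prop = 850000/200000000 = 4250 μs.
Pipeline fill: first packet needs 3·t_tx to clear all hops; remaining 131 packets each add one t_tx.
Total = (3+132-1)·t_tx + 3·t_prop = 134·0.854962 + 3·4250 = 12900 μs.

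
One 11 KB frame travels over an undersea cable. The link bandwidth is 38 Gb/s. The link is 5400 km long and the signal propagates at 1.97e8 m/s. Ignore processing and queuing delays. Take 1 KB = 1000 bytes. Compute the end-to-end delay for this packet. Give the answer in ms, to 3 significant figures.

27.4 ms

L = 88000 bits.
Transmission delay = L/R = 88000 / 38000000000 = 0.00231579 ms.
Propagation delay = d/s = 5400000 m / 197000000 m/s = 27.4112 ms.
Total = 27.4 ms.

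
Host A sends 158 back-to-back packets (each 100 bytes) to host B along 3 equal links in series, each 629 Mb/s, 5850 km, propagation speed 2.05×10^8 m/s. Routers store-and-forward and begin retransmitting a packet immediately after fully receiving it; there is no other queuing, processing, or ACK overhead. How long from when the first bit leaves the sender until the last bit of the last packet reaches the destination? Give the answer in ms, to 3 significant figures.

85.8 ms

Per-hop transmission t_tx = L/R = 800/629000000 = 0.00127186 ms.
Per-hop propagation t_prop = 5850000/2.05e+08 = 28.5366 ms.
Pipeline fill: first packet needs 3·t_tx to clear all hops; remaining 157 packets each add one t_tx.
Total = (3+158-1)·t_tx + 3·t_prop = 160·0.00127186 + 3·28.5366 = 85.8 ms.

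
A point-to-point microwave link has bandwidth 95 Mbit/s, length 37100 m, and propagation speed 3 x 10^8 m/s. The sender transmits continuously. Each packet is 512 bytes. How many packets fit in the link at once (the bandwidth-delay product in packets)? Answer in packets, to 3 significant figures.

2.87 packets

Propagation delay = 37100 / 300000000 = 0.000123667 s.
BDP = R × t_prop = 95000000 × 0.000123667 = 11748.3 bits.
In packets of 4096 bits: 2.87 packets.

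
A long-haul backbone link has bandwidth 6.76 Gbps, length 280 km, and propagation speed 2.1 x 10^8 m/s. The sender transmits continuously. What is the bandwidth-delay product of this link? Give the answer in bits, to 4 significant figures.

Propagation delay = 280000 / 210000000 = 0.00133333 s.
BDP = R × t_prop = 6760000000 × 0.00133333 = 9013330 bits.

9013000 bits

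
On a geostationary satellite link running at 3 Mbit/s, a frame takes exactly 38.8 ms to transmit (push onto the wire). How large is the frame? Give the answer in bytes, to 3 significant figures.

14600 bytes

L = R × t_tx = 3000000 b/s × 0.0388 s = 116400 bits.
In bytes: 116400 / 8 = 14600 bytes.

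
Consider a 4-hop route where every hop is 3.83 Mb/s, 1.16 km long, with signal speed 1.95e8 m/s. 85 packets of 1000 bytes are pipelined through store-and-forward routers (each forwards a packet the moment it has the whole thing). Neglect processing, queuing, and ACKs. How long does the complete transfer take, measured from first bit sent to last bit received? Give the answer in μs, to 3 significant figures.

Per-hop transmission t_tx = L/R = 8000/3830000 = 2088.77 μs.
Per-hop propagation t_prop = 1160/195000000 = 5.94872 μs.
Pipeline fill: first packet needs 4·t_tx to clear all hops; remaining 84 packets each add one t_tx.
Total = (4+85-1)·t_tx + 4·t_prop = 88·2088.77 + 4·5.94872 = 184000 μs.

184000 μs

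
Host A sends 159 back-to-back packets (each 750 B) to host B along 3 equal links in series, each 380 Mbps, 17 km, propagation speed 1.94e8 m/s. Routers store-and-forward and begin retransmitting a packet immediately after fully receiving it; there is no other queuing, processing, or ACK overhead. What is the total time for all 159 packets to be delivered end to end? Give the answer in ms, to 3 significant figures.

2.80 ms

Per-hop transmission t_tx = L/R = 6000/380000000 = 0.0157895 ms.
Per-hop propagation t_prop = 17000/194000000 = 0.0876289 ms.
Pipeline fill: first packet needs 3·t_tx to clear all hops; remaining 158 packets each add one t_tx.
Total = (3+159-1)·t_tx + 3·t_prop = 161·0.0157895 + 3·0.0876289 = 2.80 ms.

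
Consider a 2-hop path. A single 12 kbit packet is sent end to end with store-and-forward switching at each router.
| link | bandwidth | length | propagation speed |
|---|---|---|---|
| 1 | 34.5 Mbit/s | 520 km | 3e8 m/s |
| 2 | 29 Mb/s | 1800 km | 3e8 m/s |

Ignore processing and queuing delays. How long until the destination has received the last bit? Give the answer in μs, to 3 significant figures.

8490 μs

L = 12000 bits.
Transmission delays (L/R per hop): 347.826, 413.793 μs; sum = 761.619 μs.
Propagation delays (d/s per hop): 1733.33, 6000 μs; sum = 7733.33 μs.
End-to-end = 8490 μs.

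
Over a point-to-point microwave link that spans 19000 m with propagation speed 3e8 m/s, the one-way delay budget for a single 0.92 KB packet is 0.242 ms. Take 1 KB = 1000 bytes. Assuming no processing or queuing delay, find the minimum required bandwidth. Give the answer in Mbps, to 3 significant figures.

41.2 Mbps

L = 7360 bits.
Propagation delay = 19000 / 300000000 = 0.0633333 ms.
Transmission budget = 0.242 − 0.0633333 = 0.178667 ms.
R ≥ L / t_tx = 7360 bits / 0.000178667 s = 41.2 Mbps.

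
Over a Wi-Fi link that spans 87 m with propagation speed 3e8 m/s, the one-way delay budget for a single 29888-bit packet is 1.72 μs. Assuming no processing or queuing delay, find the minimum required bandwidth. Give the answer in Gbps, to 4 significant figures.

Propagation delay = 87 / 300000000 = 0.29 μs.
Transmission budget = 1.72 − 0.29 = 1.43 μs.
R ≥ L / t_tx = 29888 bits / 1.43e-06 s = 20.90 Gbps.

20.90 Gbps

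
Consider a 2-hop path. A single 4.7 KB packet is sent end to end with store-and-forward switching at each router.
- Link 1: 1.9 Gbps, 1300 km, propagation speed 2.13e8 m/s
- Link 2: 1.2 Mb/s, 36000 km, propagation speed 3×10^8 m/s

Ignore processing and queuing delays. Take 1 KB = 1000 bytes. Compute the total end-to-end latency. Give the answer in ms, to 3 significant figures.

157 ms

L = 37600 bits.
Transmission delays (L/R per hop): 0.0197895, 31.3333 ms; sum = 31.3531 ms.
Propagation delays (d/s per hop): 6.10329, 120 ms; sum = 126.103 ms.
End-to-end = 157 ms.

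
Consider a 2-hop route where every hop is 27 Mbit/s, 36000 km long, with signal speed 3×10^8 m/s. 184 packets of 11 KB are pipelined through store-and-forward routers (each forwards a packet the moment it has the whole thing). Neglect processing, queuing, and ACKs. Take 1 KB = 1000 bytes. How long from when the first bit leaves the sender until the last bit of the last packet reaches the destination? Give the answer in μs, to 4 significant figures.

843000 μs

Per-hop transmission t_tx = L/R = 88000/27000000 = 3259.26 μs.
Per-hop propagation t_prop = 36000000/300000000 = 120000 μs.
Pipeline fill: first packet needs 2·t_tx to clear all hops; remaining 183 packets each add one t_tx.
Total = (2+184-1)·t_tx + 2·t_prop = 185·3259.26 + 2·120000 = 843000 μs.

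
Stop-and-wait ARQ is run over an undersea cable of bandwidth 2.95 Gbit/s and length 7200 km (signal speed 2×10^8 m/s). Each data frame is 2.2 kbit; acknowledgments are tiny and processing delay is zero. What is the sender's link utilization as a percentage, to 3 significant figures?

t_tx = L/R = 2200/2950000000 = 7.45763e-07 s.
t_prop = 7200000/200000000 = 0.036 s; RTT = 0.072 s.
Cycle = t_tx + RTT = 0.0720007 s.
Utilization = t_tx / cycle = 7.45763e-07/0.0720007 = 0.00104 %.

0.00104 %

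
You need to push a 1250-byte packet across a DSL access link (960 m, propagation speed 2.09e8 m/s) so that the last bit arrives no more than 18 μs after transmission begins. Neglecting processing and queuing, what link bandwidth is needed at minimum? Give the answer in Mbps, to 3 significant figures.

L = 10000 bits.
Propagation delay = 960 / 209000000 = 4.5933 μs.
Transmission budget = 18 − 4.5933 = 13.4067 μs.
R ≥ L / t_tx = 10000 bits / 1.34067e-05 s = 746 Mbps.

746 Mbps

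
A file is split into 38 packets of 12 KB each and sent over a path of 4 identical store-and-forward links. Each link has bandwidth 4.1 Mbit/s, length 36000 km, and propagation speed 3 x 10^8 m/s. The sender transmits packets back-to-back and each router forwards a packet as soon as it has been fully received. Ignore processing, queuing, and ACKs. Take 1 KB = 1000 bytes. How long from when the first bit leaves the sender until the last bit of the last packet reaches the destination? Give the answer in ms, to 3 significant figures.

1440 ms

Per-hop transmission t_tx = L/R = 96000/4.1e+06 = 23.4146 ms.
Per-hop propagation t_prop = 36000000/300000000 = 120 ms.
Pipeline fill: first packet needs 4·t_tx to clear all hops; remaining 37 packets each add one t_tx.
Total = (4+38-1)·t_tx + 4·t_prop = 41·23.4146 + 4·120 = 1440 ms.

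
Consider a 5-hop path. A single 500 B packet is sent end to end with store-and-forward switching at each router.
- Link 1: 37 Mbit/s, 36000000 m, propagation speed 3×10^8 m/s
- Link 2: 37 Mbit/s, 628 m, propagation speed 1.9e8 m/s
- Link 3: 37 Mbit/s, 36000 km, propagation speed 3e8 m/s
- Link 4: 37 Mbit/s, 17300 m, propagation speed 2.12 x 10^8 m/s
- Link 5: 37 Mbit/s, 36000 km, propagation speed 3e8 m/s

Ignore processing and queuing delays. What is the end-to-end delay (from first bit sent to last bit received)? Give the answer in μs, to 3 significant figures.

361000 μs

L = 500 × 8 = 4000 bits.
Transmission delay per hop = L/R = 4000/37000000 = 108.108 μs; 5 hops → 540.541 μs.
Propagation delays (d/s per hop): 120000, 3.30526, 120000, 81.6038, 120000 μs; sum = 360085 μs.
End-to-end = 361000 μs.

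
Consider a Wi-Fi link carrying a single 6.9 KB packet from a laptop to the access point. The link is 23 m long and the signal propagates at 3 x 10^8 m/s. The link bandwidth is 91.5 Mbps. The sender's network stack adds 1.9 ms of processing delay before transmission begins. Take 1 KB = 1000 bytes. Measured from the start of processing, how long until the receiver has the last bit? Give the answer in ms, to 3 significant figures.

2.50 ms

L = 55200 bits.
Transmission delay = L/R = 55200 / 91500000 = 0.603279 ms.
Propagation delay = d/s = 23 m / 300000000 m/s = 7.66667e-05 ms.
Plus processing delay 1.9 ms = 1.9 ms.
Total = 2.50 ms.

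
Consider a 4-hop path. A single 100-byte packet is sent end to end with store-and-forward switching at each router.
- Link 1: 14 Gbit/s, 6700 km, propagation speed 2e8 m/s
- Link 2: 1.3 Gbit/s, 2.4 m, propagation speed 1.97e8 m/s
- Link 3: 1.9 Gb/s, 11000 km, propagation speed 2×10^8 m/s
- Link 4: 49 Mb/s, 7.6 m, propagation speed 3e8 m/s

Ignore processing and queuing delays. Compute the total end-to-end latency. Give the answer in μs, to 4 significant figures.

L = 100 × 8 = 800 bits.
Transmission delays (L/R per hop): 0.0571429, 0.615385, 0.421053, 16.3265 μs; sum = 17.4201 μs.
Propagation delays (d/s per hop): 33500, 0.0121827, 55000, 0.0253333 μs; sum = 88500 μs.
End-to-end = 88520 μs.

88520 μs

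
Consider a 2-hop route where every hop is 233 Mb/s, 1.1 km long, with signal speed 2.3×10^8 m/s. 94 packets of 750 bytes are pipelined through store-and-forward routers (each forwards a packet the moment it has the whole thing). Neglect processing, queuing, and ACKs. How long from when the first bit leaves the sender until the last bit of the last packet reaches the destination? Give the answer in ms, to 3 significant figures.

Per-hop transmission t_tx = L/R = 6000/233000000 = 0.0257511 ms.
Per-hop propagation t_prop = 1100/2.3e+08 = 0.00478261 ms.
Pipeline fill: first packet needs 2·t_tx to clear all hops; remaining 93 packets each add one t_tx.
Total = (2+94-1)·t_tx + 2·t_prop = 95·0.0257511 + 2·0.00478261 = 2.46 ms.

2.46 ms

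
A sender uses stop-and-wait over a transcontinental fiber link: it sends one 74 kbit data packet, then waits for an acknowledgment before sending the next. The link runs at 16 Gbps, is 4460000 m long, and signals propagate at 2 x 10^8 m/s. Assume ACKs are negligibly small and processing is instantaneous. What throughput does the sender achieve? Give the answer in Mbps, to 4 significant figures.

t_tx = L/R = 74000/16000000000 = 4.625e-06 s.
t_prop = 4460000/200000000 = 0.0223 s; RTT = 0.0446 s.
Cycle = t_tx + RTT = 0.0446046 s.
Throughput = L / cycle = 74000 / 0.0446046 = 1.659 Mbps.

1.659 Mbps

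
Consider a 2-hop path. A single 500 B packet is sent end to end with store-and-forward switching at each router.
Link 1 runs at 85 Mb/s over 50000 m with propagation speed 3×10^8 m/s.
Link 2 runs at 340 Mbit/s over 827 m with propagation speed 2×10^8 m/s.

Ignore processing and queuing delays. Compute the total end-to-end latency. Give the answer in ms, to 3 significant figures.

0.230 ms

L = 500 × 8 = 4000 bits.
Transmission delays (L/R per hop): 0.0470588, 0.0117647 ms; sum = 0.0588235 ms.
Propagation delays (d/s per hop): 0.166667, 0.004135 ms; sum = 0.170802 ms.
End-to-end = 0.230 ms.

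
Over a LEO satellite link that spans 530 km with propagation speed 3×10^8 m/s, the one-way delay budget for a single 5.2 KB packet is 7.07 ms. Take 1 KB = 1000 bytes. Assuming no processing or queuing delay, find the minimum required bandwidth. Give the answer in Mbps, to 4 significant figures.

L = 41600 bits.
Propagation delay = 530000 / 300000000 = 1.76667 ms.
Transmission budget = 7.07 − 1.76667 = 5.30333 ms.
R ≥ L / t_tx = 41600 bits / 0.00530333 s = 7.844 Mbps.

7.844 Mbps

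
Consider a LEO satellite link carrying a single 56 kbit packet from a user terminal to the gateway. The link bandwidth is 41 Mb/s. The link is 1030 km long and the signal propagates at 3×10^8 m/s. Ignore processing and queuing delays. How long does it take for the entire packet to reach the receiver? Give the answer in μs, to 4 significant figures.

4799 μs

L = 56000 bits.
Transmission delay = L/R = 56000 / 41000000 = 1365.85 μs.
Propagation delay = d/s = 1030000 m / 300000000 m/s = 3433.33 μs.
Total = 4799 μs.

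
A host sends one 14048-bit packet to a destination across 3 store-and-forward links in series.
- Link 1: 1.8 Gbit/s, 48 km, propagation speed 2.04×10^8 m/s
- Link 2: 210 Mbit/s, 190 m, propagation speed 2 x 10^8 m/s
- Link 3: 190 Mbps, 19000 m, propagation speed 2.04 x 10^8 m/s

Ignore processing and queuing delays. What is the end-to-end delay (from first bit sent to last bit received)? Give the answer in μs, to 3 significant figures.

Transmission delays (L/R per hop): 7.80444, 66.8952, 73.9368 μs; sum = 148.637 μs.
Propagation delays (d/s per hop): 235.294, 0.95, 93.1373 μs; sum = 329.381 μs.
End-to-end = 478 μs.

478 μs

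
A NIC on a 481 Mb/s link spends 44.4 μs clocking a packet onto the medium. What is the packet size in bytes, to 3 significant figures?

2670 bytes

L = R × t_tx = 481000000 b/s × 4.44e-05 s = 21356.4 bits.
In bytes: 21356.4 / 8 = 2670 bytes.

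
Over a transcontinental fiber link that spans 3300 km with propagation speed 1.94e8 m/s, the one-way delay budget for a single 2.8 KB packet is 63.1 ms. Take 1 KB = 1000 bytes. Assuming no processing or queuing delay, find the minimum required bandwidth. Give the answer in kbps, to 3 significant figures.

L = 22400 bits.
Propagation delay = 3300000 / 194000000 = 17.0103 ms.
Transmission budget = 63.1 − 17.0103 = 46.0897 ms.
R ≥ L / t_tx = 22400 bits / 0.0460897 s = 486 kbps.

486 kbps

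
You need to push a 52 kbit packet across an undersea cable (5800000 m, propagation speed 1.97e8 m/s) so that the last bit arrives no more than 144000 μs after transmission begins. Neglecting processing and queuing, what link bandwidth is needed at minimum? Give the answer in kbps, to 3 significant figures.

Propagation delay = 5800000 / 197000000 = 29441.6 μs.
Transmission budget = 144000 − 29441.6 = 114558 μs.
R ≥ L / t_tx = 52000 bits / 0.114558 s = 454 kbps.

454 kbps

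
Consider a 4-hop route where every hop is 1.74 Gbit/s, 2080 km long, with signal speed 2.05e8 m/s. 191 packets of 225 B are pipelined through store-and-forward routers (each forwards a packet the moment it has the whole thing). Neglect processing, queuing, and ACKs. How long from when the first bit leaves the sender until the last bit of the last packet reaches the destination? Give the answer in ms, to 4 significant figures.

Per-hop transmission t_tx = L/R = 1800/1740000000 = 0.00103448 ms.
Per-hop propagation t_prop = 2080000/2.05e+08 = 10.1463 ms.
Pipeline fill: first packet needs 4·t_tx to clear all hops; remaining 190 packets each add one t_tx.
Total = (4+191-1)·t_tx + 4·t_prop = 194·0.00103448 + 4·10.1463 = 40.79 ms.

40.79 ms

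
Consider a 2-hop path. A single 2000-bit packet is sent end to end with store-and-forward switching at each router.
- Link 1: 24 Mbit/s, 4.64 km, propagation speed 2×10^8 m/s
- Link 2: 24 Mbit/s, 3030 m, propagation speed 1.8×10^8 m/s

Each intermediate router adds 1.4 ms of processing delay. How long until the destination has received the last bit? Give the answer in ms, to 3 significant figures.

1.61 ms

Transmission delay per hop = L/R = 2000/24000000 = 0.0833333 ms; 2 hops → 0.166667 ms.
Propagation delays (d/s per hop): 0.0232, 0.0168333 ms; sum = 0.0400333 ms.
Processing at 1 router(s): 1 × 1.4 ms = 1.4 ms.
End-to-end = 1.61 ms.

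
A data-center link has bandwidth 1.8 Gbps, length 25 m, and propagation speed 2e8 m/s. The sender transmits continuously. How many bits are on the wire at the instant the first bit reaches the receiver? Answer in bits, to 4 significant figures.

Propagation delay = 25 / 200000000 = 1.25e-07 s.
BDP = R × t_prop = 1800000000 × 1.25e-07 = 225 bits.

225.0 bits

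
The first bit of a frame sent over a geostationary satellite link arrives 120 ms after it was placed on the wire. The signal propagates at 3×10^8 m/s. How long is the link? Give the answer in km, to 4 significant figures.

36000 km

d = s × t_prop = 300000000 × 0.12 = 36000 km.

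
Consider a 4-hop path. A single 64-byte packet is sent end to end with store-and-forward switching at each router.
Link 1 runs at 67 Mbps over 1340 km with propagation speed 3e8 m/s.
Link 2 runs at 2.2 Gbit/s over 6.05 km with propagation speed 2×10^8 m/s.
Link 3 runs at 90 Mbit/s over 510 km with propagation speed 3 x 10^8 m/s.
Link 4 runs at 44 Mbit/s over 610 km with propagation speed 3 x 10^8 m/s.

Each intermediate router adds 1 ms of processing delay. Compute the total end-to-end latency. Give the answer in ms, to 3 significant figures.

L = 64 × 8 = 512 bits.
Transmission delays (L/R per hop): 0.00764179, 0.000232727, 0.00568889, 0.0116364 ms; sum = 0.0251998 ms.
Propagation delays (d/s per hop): 4.46667, 0.03025, 1.7, 2.03333 ms; sum = 8.23025 ms.
Processing at 3 router(s): 3 × 1 ms = 3 ms.
End-to-end = 11.3 ms.

11.3 ms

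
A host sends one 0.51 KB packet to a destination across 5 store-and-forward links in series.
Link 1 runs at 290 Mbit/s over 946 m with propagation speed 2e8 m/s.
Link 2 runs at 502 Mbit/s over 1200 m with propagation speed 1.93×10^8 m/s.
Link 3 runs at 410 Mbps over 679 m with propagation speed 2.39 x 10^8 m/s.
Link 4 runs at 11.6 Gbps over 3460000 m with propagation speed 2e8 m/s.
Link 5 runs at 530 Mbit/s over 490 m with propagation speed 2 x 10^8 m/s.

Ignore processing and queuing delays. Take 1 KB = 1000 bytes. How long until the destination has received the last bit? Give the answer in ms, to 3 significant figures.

17.4 ms

L = 4080 bits.
Transmission delays (L/R per hop): 0.014069, 0.00812749, 0.00995122, 0.000351724, 0.00769811 ms; sum = 0.0401975 ms.
Propagation delays (d/s per hop): 0.00473, 0.00621762, 0.002841, 17.3, 0.00245 ms; sum = 17.3162 ms.
End-to-end = 17.4 ms.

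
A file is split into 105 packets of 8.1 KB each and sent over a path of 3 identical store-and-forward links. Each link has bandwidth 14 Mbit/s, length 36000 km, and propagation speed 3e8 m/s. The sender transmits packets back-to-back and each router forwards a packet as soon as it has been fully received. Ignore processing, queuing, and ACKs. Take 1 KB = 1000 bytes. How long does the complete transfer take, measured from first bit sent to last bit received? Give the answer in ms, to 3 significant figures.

855 ms

Per-hop transmission t_tx = L/R = 64800/14000000 = 4.62857 ms.
Per-hop propagation t_prop = 36000000/300000000 = 120 ms.
Pipeline fill: first packet needs 3·t_tx to clear all hops; remaining 104 packets each add one t_tx.
Total = (3+105-1)·t_tx + 3·t_prop = 107·4.62857 + 3·120 = 855 ms.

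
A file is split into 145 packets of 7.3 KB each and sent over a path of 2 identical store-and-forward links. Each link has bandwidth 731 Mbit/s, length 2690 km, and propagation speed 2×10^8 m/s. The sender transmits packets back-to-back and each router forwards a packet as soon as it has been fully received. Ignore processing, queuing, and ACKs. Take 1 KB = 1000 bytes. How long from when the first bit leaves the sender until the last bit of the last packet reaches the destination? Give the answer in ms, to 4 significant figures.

38.56 ms

Per-hop transmission t_tx = L/R = 58400/731000000 = 0.0798906 ms.
Per-hop propagation t_prop = 2690000/200000000 = 13.45 ms.
Pipeline fill: first packet needs 2·t_tx to clear all hops; remaining 144 packets each add one t_tx.
Total = (2+145-1)·t_tx + 2·t_prop = 146·0.0798906 + 2·13.45 = 38.56 ms.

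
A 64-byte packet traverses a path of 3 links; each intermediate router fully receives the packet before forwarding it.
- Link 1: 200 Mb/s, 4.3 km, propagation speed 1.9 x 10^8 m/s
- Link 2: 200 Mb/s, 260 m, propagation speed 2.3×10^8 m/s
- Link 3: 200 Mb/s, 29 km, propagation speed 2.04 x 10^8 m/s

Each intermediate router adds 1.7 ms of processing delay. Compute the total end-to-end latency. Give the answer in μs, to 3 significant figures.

L = 64 × 8 = 512 bits.
Transmission delay per hop = L/R = 512/200000000 = 2.56 μs; 3 hops → 7.68 μs.
Propagation delays (d/s per hop): 22.6316, 1.13043, 142.157 μs; sum = 165.919 μs.
Processing at 2 router(s): 2 × 1.7 ms = 3400 μs.
End-to-end = 3570 μs.

3570 μs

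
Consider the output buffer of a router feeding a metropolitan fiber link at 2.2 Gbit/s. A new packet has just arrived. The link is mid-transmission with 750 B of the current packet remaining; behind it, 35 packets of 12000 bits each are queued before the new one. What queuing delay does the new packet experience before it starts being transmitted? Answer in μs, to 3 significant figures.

194 μs

Each queued packet: L/R = 12000/2200000000 = 5.45455 μs.
35 queued → 190.909 μs.
Plus remaining 6000 bits of current packet: 2.72727 μs.
Queuing delay = 194 μs.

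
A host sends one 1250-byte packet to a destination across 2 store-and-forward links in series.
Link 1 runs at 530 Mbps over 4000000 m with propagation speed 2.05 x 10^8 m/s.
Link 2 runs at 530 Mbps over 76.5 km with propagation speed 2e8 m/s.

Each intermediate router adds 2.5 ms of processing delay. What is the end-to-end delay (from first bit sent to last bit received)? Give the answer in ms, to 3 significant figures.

22.4 ms

L = 1250 × 8 = 10000 bits.
Transmission delay per hop = L/R = 10000/530000000 = 0.0188679 ms; 2 hops → 0.0377358 ms.
Propagation delays (d/s per hop): 19.5122, 0.3825 ms; sum = 19.8947 ms.
Processing at 1 router(s): 1 × 2.5 ms = 2.5 ms.
End-to-end = 22.4 ms.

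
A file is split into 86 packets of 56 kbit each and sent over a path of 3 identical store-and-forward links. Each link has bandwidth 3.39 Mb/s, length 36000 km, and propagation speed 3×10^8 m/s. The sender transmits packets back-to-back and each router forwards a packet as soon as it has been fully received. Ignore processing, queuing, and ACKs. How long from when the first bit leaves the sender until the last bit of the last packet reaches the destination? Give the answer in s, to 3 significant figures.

1.81 s

Per-hop transmission t_tx = L/R = 56000/3390000 = 0.0165192 s.
Per-hop propagation t_prop = 36000000/300000000 = 0.12 s.
Pipeline fill: first packet needs 3·t_tx to clear all hops; remaining 85 packets each add one t_tx.
Total = (3+86-1)·t_tx + 3·t_prop = 88·0.0165192 + 3·0.12 = 1.81 s.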